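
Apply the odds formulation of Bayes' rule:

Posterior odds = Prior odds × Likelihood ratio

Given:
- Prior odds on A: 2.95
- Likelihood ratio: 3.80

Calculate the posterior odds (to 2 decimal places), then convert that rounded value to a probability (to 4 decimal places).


Step 1: Calculate posterior odds
Posterior odds = Prior odds × LR
               = 2.95 × 3.80
               = 11.21

Step 2: Convert to probability
P(A|E) = Posterior odds / (1 + Posterior odds)
       = 11.21 / (1 + 11.21)
       = 11.21 / 12.21
       = 0.9181

The evidence increased P(A) from 0.7468 to 0.9181.


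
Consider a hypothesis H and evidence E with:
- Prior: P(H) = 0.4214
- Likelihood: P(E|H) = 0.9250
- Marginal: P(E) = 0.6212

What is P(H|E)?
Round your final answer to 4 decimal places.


Using Bayes' theorem:

P(H|E) = P(E|H) × P(H) / P(E)
       = 0.9250 × 0.4214 / 0.6212
       = 0.38979500 / 0.6212
       = 0.6275

The evidence strengthens our belief in H.
Prior: 0.4214 → Posterior: 0.6275


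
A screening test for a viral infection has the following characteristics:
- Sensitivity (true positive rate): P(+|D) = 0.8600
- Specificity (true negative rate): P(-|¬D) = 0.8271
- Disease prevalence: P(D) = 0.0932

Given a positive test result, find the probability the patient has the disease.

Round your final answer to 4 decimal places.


Let D = has disease, + = positive test

Given:
- P(D) = 0.0932 (prevalence)
- P(+|D) = 0.8600 (sensitivity)
- P(-|¬D) = 0.8271 (specificity)
- P(+|¬D) = 0.1729 (false positive rate = 1 - specificity)

Step 1: Find P(+)
P(+) = P(+|D)P(D) + P(+|¬D)P(¬D)
     = 0.8600 × 0.0932 + 0.1729 × 0.9068
     = 0.08015200 + 0.15678572
     = 0.23693772

Step 2: Apply Bayes' theorem for P(D|+)
P(D|+) = P(+|D)P(D) / P(+)
       = 0.08015200 / 0.23693772
       = 0.3383


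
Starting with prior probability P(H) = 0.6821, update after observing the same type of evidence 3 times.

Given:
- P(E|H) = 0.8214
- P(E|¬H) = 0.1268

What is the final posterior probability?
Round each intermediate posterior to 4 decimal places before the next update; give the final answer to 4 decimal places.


Sequential Bayesian updating:

Initial prior: P(H) = 0.6821

Update 1:
  P(E) = 0.8214 × 0.6821 + 0.1268 × 0.3179 = 0.56027694 + 0.04030972 = 0.60058666
  P(H|E) = 0.56027694 / 0.60058666 = 0.9329

Update 2:
  P(E) = 0.8214 × 0.9329 + 0.1268 × 0.0671 = 0.76628406 + 0.00850828 = 0.77479234
  P(H|E) = 0.76628406 / 0.77479234 = 0.9890

Update 3:
  P(E) = 0.8214 × 0.9890 + 0.1268 × 0.0110 = 0.81236460 + 0.00139480 = 0.81375940
  P(H|E) = 0.81236460 / 0.81375940 = 0.9983

Final posterior: 0.9983


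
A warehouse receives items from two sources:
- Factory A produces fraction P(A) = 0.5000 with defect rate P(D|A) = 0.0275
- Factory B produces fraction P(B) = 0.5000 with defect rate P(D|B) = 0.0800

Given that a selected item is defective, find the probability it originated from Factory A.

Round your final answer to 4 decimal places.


Let A = from Factory A, D = defective

Given:
- P(A) = 0.5000, P(B) = 0.5000
- P(D|A) = 0.0275, P(D|B) = 0.0800

Step 1: Find P(D)
P(D) = P(D|A)P(A) + P(D|B)P(B)
     = 0.0275 × 0.5000 + 0.0800 × 0.5000
     = 0.01375000 + 0.04000000
     = 0.05375000

Step 2: Apply Bayes' theorem
P(A|D) = P(D|A)P(A) / P(D)
       = 0.01375000 / 0.05375000
       = 0.2558


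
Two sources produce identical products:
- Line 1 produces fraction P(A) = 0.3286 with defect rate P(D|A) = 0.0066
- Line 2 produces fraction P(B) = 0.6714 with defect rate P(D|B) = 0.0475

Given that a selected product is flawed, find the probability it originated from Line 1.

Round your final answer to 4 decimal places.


Let A = from Line 1, D = flawed

Given:
- P(A) = 0.3286, P(B) = 0.6714
- P(D|A) = 0.0066, P(D|B) = 0.0475

Step 1: Find P(D)
P(D) = P(D|A)P(A) + P(D|B)P(B)
     = 0.0066 × 0.3286 + 0.0475 × 0.6714
     = 0.00216876 + 0.03189150
     = 0.03406026

Step 2: Apply Bayes' theorem
P(A|D) = P(D|A)P(A) / P(D)
       = 0.00216876 / 0.03406026
       = 0.0637


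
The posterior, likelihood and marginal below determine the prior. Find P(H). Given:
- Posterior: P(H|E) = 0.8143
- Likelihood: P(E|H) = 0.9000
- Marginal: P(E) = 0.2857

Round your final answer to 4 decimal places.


From Bayes' theorem: P(H|E) = P(E|H) × P(H) / P(E)

Rearranging for P(H):
P(H) = P(H|E) × P(E) / P(E|H)
     = 0.8143 × 0.2857 / 0.9000
     = 0.23264551 / 0.9000
     = 0.2585


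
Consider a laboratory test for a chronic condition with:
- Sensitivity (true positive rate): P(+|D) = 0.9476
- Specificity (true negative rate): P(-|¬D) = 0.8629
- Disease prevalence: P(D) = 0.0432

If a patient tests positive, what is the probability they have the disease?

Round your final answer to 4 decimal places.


Let D = has disease, + = positive test

Given:
- P(D) = 0.0432 (prevalence)
- P(+|D) = 0.9476 (sensitivity)
- P(-|¬D) = 0.8629 (specificity)
- P(+|¬D) = 0.1371 (false positive rate = 1 - specificity)

Step 1: Find P(+)
P(+) = P(+|D)P(D) + P(+|¬D)P(¬D)
     = 0.9476 × 0.0432 + 0.1371 × 0.9568
     = 0.04093632 + 0.13117728
     = 0.17211360

Step 2: Apply Bayes' theorem for P(D|+)
P(D|+) = P(+|D)P(D) / P(+)
       = 0.04093632 / 0.17211360
       = 0.2378


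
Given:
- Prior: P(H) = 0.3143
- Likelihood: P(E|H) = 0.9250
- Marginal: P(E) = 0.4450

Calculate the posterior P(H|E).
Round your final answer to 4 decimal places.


Using Bayes' theorem:

P(H|E) = P(E|H) × P(H) / P(E)
       = 0.9250 × 0.3143 / 0.4450
       = 0.29072750 / 0.4450
       = 0.6533

The evidence strengthens our belief in H.
Prior: 0.3143 → Posterior: 0.6533


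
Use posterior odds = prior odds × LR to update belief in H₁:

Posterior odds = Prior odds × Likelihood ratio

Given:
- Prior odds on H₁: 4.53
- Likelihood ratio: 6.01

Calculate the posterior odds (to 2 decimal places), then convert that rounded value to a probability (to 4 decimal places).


Step 1: Calculate posterior odds
Posterior odds = Prior odds × LR
               = 4.53 × 6.01
               = 27.23

Step 2: Convert to probability
P(H₁|E) = Posterior odds / (1 + Posterior odds)
       = 27.23 / (1 + 27.23)
       = 27.23 / 28.23
       = 0.9646

The evidence increased P(H₁) from 0.8192 to 0.9646.


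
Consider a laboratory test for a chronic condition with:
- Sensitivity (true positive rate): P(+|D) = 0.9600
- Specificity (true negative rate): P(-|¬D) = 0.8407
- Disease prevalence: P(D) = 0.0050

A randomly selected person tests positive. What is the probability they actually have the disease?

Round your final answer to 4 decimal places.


Let D = has disease, + = positive test

Given:
- P(D) = 0.0050 (prevalence)
- P(+|D) = 0.9600 (sensitivity)
- P(-|¬D) = 0.8407 (specificity)
- P(+|¬D) = 0.1593 (false positive rate = 1 - specificity)

Step 1: Find P(+)
P(+) = P(+|D)P(D) + P(+|¬D)P(¬D)
     = 0.9600 × 0.0050 + 0.1593 × 0.9950
     = 0.00480000 + 0.15850350
     = 0.16330350

Step 2: Apply Bayes' theorem for P(D|+)
P(D|+) = P(+|D)P(D) / P(+)
       = 0.00480000 / 0.16330350
       = 0.0294


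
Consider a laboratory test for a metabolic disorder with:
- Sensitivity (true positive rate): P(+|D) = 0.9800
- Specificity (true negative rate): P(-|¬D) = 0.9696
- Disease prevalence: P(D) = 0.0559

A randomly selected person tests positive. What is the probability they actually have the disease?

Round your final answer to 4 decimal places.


Let D = has disease, + = positive test

Given:
- P(D) = 0.0559 (prevalence)
- P(+|D) = 0.9800 (sensitivity)
- P(-|¬D) = 0.9696 (specificity)
- P(+|¬D) = 0.0304 (false positive rate = 1 - specificity)

Step 1: Find P(+)
P(+) = P(+|D)P(D) + P(+|¬D)P(¬D)
     = 0.9800 × 0.0559 + 0.0304 × 0.9441
     = 0.05478200 + 0.02870064
     = 0.08348264

Step 2: Apply Bayes' theorem for P(D|+)
P(D|+) = P(+|D)P(D) / P(+)
       = 0.05478200 / 0.08348264
       = 0.6562


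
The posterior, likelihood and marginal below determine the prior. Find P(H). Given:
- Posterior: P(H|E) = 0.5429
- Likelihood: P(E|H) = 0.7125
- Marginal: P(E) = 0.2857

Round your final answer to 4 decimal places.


From Bayes' theorem: P(H|E) = P(E|H) × P(H) / P(E)

Rearranging for P(H):
P(H) = P(H|E) × P(E) / P(E|H)
     = 0.5429 × 0.2857 / 0.7125
     = 0.15510653 / 0.7125
     = 0.2177


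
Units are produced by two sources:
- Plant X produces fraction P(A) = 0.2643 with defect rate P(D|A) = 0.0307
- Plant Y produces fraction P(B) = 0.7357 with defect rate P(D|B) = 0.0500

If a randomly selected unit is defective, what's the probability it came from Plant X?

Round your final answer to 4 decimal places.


Let A = from Plant X, D = defective

Given:
- P(A) = 0.2643, P(B) = 0.7357
- P(D|A) = 0.0307, P(D|B) = 0.0500

Step 1: Find P(D)
P(D) = P(D|A)P(A) + P(D|B)P(B)
     = 0.0307 × 0.2643 + 0.0500 × 0.7357
     = 0.00811401 + 0.03678500
     = 0.04489901

Step 2: Apply Bayes' theorem
P(A|D) = P(D|A)P(A) / P(D)
       = 0.00811401 / 0.04489901
       = 0.1807


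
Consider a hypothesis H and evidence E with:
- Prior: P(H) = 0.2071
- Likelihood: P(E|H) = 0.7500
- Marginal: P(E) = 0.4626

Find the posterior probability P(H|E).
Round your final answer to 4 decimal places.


Using Bayes' theorem:

P(H|E) = P(E|H) × P(H) / P(E)
       = 0.7500 × 0.2071 / 0.4626
       = 0.15532500 / 0.4626
       = 0.3358

The evidence strengthens our belief in H.
Prior: 0.2071 → Posterior: 0.3358


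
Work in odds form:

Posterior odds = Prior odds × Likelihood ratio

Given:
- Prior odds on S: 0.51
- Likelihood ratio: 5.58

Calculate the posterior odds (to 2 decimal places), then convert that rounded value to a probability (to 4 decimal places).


Step 1: Calculate posterior odds
Posterior odds = Prior odds × LR
               = 0.51 × 5.58
               = 2.85

Step 2: Convert to probability
P(S|E) = Posterior odds / (1 + Posterior odds)
       = 2.85 / (1 + 2.85)
       = 2.85 / 3.85
       = 0.7403

The evidence increased P(S) from 0.3377 to 0.7403.


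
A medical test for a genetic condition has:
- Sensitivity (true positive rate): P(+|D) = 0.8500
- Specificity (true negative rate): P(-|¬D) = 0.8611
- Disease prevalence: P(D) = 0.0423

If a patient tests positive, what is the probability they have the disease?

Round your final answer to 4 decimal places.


Let D = has disease, + = positive test

Given:
- P(D) = 0.0423 (prevalence)
- P(+|D) = 0.8500 (sensitivity)
- P(-|¬D) = 0.8611 (specificity)
- P(+|¬D) = 0.1389 (false positive rate = 1 - specificity)

Step 1: Find P(+)
P(+) = P(+|D)P(D) + P(+|¬D)P(¬D)
     = 0.8500 × 0.0423 + 0.1389 × 0.9577
     = 0.03595500 + 0.13302453
     = 0.16897953

Step 2: Apply Bayes' theorem for P(D|+)
P(D|+) = P(+|D)P(D) / P(+)
       = 0.03595500 / 0.16897953
       = 0.2128


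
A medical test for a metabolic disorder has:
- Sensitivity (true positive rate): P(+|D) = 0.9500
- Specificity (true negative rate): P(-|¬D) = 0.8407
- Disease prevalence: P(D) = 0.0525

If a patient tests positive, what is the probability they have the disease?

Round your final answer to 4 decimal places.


Let D = has disease, + = positive test

Given:
- P(D) = 0.0525 (prevalence)
- P(+|D) = 0.9500 (sensitivity)
- P(-|¬D) = 0.8407 (specificity)
- P(+|¬D) = 0.1593 (false positive rate = 1 - specificity)

Step 1: Find P(+)
P(+) = P(+|D)P(D) + P(+|¬D)P(¬D)
     = 0.9500 × 0.0525 + 0.1593 × 0.9475
     = 0.04987500 + 0.15093675
     = 0.20081175

Step 2: Apply Bayes' theorem for P(D|+)
P(D|+) = P(+|D)P(D) / P(+)
       = 0.04987500 / 0.20081175
       = 0.2484


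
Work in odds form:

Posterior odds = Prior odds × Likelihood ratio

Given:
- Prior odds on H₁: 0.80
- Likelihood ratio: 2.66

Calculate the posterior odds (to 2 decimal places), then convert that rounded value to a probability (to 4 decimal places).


Step 1: Calculate posterior odds
Posterior odds = Prior odds × LR
               = 0.80 × 2.66
               = 2.13

Step 2: Convert to probability
P(H₁|E) = Posterior odds / (1 + Posterior odds)
       = 2.13 / (1 + 2.13)
       = 2.13 / 3.13
       = 0.6805

The evidence increased P(H₁) from 0.4444 to 0.6805.


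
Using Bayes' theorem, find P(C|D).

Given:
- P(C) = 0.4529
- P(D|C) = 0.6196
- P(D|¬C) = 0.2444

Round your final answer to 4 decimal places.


Bayes' theorem: P(C|D) = P(D|C) × P(C) / P(D)

Step 1: Calculate P(D) using law of total probability
P(D) = P(D|C)P(C) + P(D|¬C)P(¬C)
     = 0.6196 × 0.4529 + 0.2444 × 0.5471
     = 0.28061684 + 0.13371124
     = 0.41432808

Step 2: Apply Bayes' theorem
P(C|D) = P(D|C) × P(C) / P(D)
       = 0.28061684 / 0.41432808
       = 0.6773


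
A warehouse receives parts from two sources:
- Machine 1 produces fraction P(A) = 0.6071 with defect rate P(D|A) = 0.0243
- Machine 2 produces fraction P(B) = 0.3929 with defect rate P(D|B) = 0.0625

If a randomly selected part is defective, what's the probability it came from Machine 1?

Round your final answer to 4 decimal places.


Let A = from Machine 1, D = defective

Given:
- P(A) = 0.6071, P(B) = 0.3929
- P(D|A) = 0.0243, P(D|B) = 0.0625

Step 1: Find P(D)
P(D) = P(D|A)P(A) + P(D|B)P(B)
     = 0.0243 × 0.6071 + 0.0625 × 0.3929
     = 0.01475253 + 0.02455625
     = 0.03930878

Step 2: Apply Bayes' theorem
P(A|D) = P(D|A)P(A) / P(D)
       = 0.01475253 / 0.03930878
       = 0.3753


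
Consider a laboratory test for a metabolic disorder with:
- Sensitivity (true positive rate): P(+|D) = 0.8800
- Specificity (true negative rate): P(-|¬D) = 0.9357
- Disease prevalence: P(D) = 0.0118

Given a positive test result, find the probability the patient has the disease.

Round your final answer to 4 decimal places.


Let D = has disease, + = positive test

Given:
- P(D) = 0.0118 (prevalence)
- P(+|D) = 0.8800 (sensitivity)
- P(-|¬D) = 0.9357 (specificity)
- P(+|¬D) = 0.0643 (false positive rate = 1 - specificity)

Step 1: Find P(+)
P(+) = P(+|D)P(D) + P(+|¬D)P(¬D)
     = 0.8800 × 0.0118 + 0.0643 × 0.9882
     = 0.01038400 + 0.06354126
     = 0.07392526

Step 2: Apply Bayes' theorem for P(D|+)
P(D|+) = P(+|D)P(D) / P(+)
       = 0.01038400 / 0.07392526
       = 0.1405


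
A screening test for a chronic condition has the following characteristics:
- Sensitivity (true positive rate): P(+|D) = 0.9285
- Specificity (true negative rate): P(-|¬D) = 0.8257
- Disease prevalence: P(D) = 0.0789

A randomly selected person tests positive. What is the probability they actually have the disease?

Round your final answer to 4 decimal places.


Let D = has disease, + = positive test

Given:
- P(D) = 0.0789 (prevalence)
- P(+|D) = 0.9285 (sensitivity)
- P(-|¬D) = 0.8257 (specificity)
- P(+|¬D) = 0.1743 (false positive rate = 1 - specificity)

Step 1: Find P(+)
P(+) = P(+|D)P(D) + P(+|¬D)P(¬D)
     = 0.9285 × 0.0789 + 0.1743 × 0.9211
     = 0.07325865 + 0.16054773
     = 0.23380638

Step 2: Apply Bayes' theorem for P(D|+)
P(D|+) = P(+|D)P(D) / P(+)
       = 0.07325865 / 0.23380638
       = 0.3133


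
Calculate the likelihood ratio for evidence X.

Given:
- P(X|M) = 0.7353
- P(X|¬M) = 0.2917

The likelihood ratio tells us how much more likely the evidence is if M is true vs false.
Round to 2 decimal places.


Likelihood Ratio (LR) = P(X|M) / P(X|¬M)

LR = 0.7353 / 0.2917
   = 2.52

The evidence is 2.52 times more likely if M is true than if M is false.
LR > 1, so observing X raises the odds in favor of M.


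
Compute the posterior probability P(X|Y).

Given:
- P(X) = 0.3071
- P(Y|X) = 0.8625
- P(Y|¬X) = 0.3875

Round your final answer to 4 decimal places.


Bayes' theorem: P(X|Y) = P(Y|X) × P(X) / P(Y)

Step 1: Calculate P(Y) using law of total probability
P(Y) = P(Y|X)P(X) + P(Y|¬X)P(¬X)
     = 0.8625 × 0.3071 + 0.3875 × 0.6929
     = 0.26487375 + 0.26849875
     = 0.53337250

Step 2: Apply Bayes' theorem
P(X|Y) = P(Y|X) × P(X) / P(Y)
       = 0.26487375 / 0.53337250
       = 0.4966


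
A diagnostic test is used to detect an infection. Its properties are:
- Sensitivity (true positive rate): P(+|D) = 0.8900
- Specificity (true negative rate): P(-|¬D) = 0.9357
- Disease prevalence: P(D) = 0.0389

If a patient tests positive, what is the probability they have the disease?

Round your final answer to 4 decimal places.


Let D = has disease, + = positive test

Given:
- P(D) = 0.0389 (prevalence)
- P(+|D) = 0.8900 (sensitivity)
- P(-|¬D) = 0.9357 (specificity)
- P(+|¬D) = 0.0643 (false positive rate = 1 - specificity)

Step 1: Find P(+)
P(+) = P(+|D)P(D) + P(+|¬D)P(¬D)
     = 0.8900 × 0.0389 + 0.0643 × 0.9611
     = 0.03462100 + 0.06179873
     = 0.09641973

Step 2: Apply Bayes' theorem for P(D|+)
P(D|+) = P(+|D)P(D) / P(+)
       = 0.03462100 / 0.09641973
       = 0.3591


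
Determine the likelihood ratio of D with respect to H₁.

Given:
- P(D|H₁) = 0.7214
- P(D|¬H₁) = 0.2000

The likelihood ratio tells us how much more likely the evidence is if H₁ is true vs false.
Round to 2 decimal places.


Likelihood Ratio (LR) = P(D|H₁) / P(D|¬H₁)

LR = 0.7214 / 0.2000
   = 3.61

The evidence is 3.61 times more likely if H₁ is true than if H₁ is false.
Because LR exceeds 1, D is evidence for H₁.


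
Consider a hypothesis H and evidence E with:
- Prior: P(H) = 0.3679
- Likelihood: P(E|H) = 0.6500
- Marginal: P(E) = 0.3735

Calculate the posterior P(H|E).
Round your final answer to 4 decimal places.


Using Bayes' theorem:

P(H|E) = P(E|H) × P(H) / P(E)
       = 0.6500 × 0.3679 / 0.3735
       = 0.23913500 / 0.3735
       = 0.6403

The evidence strengthens our belief in H.
Prior: 0.3679 → Posterior: 0.6403


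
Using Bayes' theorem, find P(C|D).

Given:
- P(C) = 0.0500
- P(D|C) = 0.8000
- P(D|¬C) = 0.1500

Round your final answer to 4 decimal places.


Bayes' theorem: P(C|D) = P(D|C) × P(C) / P(D)

Step 1: Calculate P(D) using law of total probability
P(D) = P(D|C)P(C) + P(D|¬C)P(¬C)
     = 0.8000 × 0.0500 + 0.1500 × 0.9500
     = 0.04000000 + 0.14250000
     = 0.18250000

Step 2: Apply Bayes' theorem
P(C|D) = P(D|C) × P(C) / P(D)
       = 0.04000000 / 0.18250000
       = 0.2192


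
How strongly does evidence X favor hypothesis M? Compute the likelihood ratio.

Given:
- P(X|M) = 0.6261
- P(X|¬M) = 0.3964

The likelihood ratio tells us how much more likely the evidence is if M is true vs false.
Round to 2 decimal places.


Likelihood Ratio (LR) = P(X|M) / P(X|¬M)

LR = 0.6261 / 0.3964
   = 1.58

The evidence is 1.58 times more likely if M is true than if M is false.
LR > 1, so observing X raises the odds in favor of M.


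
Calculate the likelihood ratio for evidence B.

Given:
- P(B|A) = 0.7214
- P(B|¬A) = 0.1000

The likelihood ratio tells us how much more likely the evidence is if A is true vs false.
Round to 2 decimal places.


Likelihood Ratio (LR) = P(B|A) / P(B|¬A)

LR = 0.7214 / 0.1000
   = 7.21

The evidence is 7.21 times more likely if A is true than if A is false.
Since LR > 1, the evidence supports A over ¬A.


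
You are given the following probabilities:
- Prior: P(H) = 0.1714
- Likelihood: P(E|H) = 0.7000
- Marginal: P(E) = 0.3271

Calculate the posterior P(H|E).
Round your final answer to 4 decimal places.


Using Bayes' theorem:

P(H|E) = P(E|H) × P(H) / P(E)
       = 0.7000 × 0.1714 / 0.3271
       = 0.11998000 / 0.3271
       = 0.3668

The evidence strengthens our belief in H.
Prior: 0.1714 → Posterior: 0.3668


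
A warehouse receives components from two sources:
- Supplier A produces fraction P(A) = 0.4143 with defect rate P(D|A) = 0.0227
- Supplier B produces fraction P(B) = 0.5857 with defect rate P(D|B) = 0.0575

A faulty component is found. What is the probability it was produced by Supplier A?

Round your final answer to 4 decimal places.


Let A = from Supplier A, D = faulty

Given:
- P(A) = 0.4143, P(B) = 0.5857
- P(D|A) = 0.0227, P(D|B) = 0.0575

Step 1: Find P(D)
P(D) = P(D|A)P(A) + P(D|B)P(B)
     = 0.0227 × 0.4143 + 0.0575 × 0.5857
     = 0.00940461 + 0.03367775
     = 0.04308236

Step 2: Apply Bayes' theorem
P(A|D) = P(D|A)P(A) / P(D)
       = 0.00940461 / 0.04308236
       = 0.2183


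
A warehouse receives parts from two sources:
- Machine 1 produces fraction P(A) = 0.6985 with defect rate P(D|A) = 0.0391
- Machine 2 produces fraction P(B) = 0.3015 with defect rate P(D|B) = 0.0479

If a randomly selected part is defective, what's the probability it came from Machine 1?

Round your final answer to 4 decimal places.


Let A = from Machine 1, D = defective

Given:
- P(A) = 0.6985, P(B) = 0.3015
- P(D|A) = 0.0391, P(D|B) = 0.0479

Step 1: Find P(D)
P(D) = P(D|A)P(A) + P(D|B)P(B)
     = 0.0391 × 0.6985 + 0.0479 × 0.3015
     = 0.02731135 + 0.01444185
     = 0.04175320

Step 2: Apply Bayes' theorem
P(A|D) = P(D|A)P(A) / P(D)
       = 0.02731135 / 0.04175320
       = 0.6541


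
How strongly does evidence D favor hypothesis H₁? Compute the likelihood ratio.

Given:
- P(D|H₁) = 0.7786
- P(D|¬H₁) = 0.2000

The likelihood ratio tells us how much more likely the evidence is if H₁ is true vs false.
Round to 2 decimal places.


Likelihood Ratio (LR) = P(D|H₁) / P(D|¬H₁)

LR = 0.7786 / 0.2000
   = 3.89

The evidence is 3.89 times more likely if H₁ is true than if H₁ is false.
Because LR exceeds 1, D is evidence for H₁.


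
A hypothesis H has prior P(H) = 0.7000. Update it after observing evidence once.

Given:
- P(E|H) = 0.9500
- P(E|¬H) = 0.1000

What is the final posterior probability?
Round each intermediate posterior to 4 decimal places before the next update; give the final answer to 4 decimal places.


Sequential Bayesian updating:

Initial prior: P(H) = 0.7000

Update 1:
  P(E) = 0.9500 × 0.7000 + 0.1000 × 0.3000 = 0.66500000 + 0.03000000 = 0.69500000
  P(H|E) = 0.66500000 / 0.69500000 = 0.9568

Final posterior: 0.9568


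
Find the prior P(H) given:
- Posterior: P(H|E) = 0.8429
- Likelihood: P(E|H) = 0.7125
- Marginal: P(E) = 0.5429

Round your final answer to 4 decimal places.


From Bayes' theorem: P(H|E) = P(E|H) × P(H) / P(E)

Rearranging for P(H):
P(H) = P(H|E) × P(E) / P(E|H)
     = 0.8429 × 0.5429 / 0.7125
     = 0.45761041 / 0.7125
     = 0.6423


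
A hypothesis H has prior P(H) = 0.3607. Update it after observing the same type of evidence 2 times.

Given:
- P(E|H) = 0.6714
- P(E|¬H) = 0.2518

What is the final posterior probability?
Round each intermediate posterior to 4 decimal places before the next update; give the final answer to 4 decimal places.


Sequential Bayesian updating:

Initial prior: P(H) = 0.3607

Update 1:
  P(E) = 0.6714 × 0.3607 + 0.2518 × 0.6393 = 0.24217398 + 0.16097574 = 0.40314972
  P(H|E) = 0.24217398 / 0.40314972 = 0.6007

Update 2:
  P(E) = 0.6714 × 0.6007 + 0.2518 × 0.3993 = 0.40330998 + 0.10054374 = 0.50385372
  P(H|E) = 0.40330998 / 0.50385372 = 0.8005

Final posterior: 0.8005


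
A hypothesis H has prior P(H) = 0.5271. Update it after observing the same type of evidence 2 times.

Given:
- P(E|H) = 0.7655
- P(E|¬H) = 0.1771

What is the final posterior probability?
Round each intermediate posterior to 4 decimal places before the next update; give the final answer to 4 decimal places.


Sequential Bayesian updating:

Initial prior: P(H) = 0.5271

Update 1:
  P(E) = 0.7655 × 0.5271 + 0.1771 × 0.4729 = 0.40349505 + 0.08375059 = 0.48724564
  P(H|E) = 0.40349505 / 0.48724564 = 0.8281

Update 2:
  P(E) = 0.7655 × 0.8281 + 0.1771 × 0.1719 = 0.63391055 + 0.03044349 = 0.66435404
  P(H|E) = 0.63391055 / 0.66435404 = 0.9542

Final posterior: 0.9542


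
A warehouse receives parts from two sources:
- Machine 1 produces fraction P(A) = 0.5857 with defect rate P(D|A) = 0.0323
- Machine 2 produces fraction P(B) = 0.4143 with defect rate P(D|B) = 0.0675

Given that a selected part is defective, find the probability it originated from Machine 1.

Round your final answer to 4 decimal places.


Let A = from Machine 1, D = defective

Given:
- P(A) = 0.5857, P(B) = 0.4143
- P(D|A) = 0.0323, P(D|B) = 0.0675

Step 1: Find P(D)
P(D) = P(D|A)P(A) + P(D|B)P(B)
     = 0.0323 × 0.5857 + 0.0675 × 0.4143
     = 0.01891811 + 0.02796525
     = 0.04688336

Step 2: Apply Bayes' theorem
P(A|D) = P(D|A)P(A) / P(D)
       = 0.01891811 / 0.04688336
       = 0.4035


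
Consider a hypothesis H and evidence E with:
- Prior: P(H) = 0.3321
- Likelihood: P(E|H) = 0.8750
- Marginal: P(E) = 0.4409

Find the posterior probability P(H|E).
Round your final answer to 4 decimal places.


Using Bayes' theorem:

P(H|E) = P(E|H) × P(H) / P(E)
       = 0.8750 × 0.3321 / 0.4409
       = 0.29058750 / 0.4409
       = 0.6591

The evidence strengthens our belief in H.
Prior: 0.3321 → Posterior: 0.6591


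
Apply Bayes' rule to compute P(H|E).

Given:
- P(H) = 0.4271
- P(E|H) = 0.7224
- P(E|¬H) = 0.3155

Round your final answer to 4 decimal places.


Bayes' theorem: P(H|E) = P(E|H) × P(H) / P(E)

Step 1: Calculate P(E) using law of total probability
P(E) = P(E|H)P(H) + P(E|¬H)P(¬H)
     = 0.7224 × 0.4271 + 0.3155 × 0.5729
     = 0.30853704 + 0.18074995
     = 0.48928699

Step 2: Apply Bayes' theorem
P(H|E) = P(E|H) × P(H) / P(E)
       = 0.30853704 / 0.48928699
       = 0.6306


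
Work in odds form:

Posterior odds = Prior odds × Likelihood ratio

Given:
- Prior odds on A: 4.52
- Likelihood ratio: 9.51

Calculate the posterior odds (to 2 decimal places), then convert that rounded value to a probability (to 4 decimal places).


Step 1: Calculate posterior odds
Posterior odds = Prior odds × LR
               = 4.52 × 9.51
               = 42.99

Step 2: Convert to probability
P(A|E) = Posterior odds / (1 + Posterior odds)
       = 42.99 / (1 + 42.99)
       = 42.99 / 43.99
       = 0.9773

The evidence increased P(A) from 0.8188 to 0.9773.


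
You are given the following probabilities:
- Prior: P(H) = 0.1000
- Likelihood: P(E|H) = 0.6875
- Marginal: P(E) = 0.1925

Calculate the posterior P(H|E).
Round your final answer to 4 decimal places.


Using Bayes' theorem:

P(H|E) = P(E|H) × P(H) / P(E)
       = 0.6875 × 0.1000 / 0.1925
       = 0.06875000 / 0.1925
       = 0.3571

The evidence strengthens our belief in H.
Prior: 0.1000 → Posterior: 0.3571


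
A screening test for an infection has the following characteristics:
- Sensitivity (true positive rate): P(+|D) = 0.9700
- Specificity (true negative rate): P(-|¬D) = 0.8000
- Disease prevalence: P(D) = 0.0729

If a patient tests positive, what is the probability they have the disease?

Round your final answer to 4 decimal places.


Let D = has disease, + = positive test

Given:
- P(D) = 0.0729 (prevalence)
- P(+|D) = 0.9700 (sensitivity)
- P(-|¬D) = 0.8000 (specificity)
- P(+|¬D) = 0.2000 (false positive rate = 1 - specificity)

Step 1: Find P(+)
P(+) = P(+|D)P(D) + P(+|¬D)P(¬D)
     = 0.9700 × 0.0729 + 0.2000 × 0.9271
     = 0.07071300 + 0.18542000
     = 0.25613300

Step 2: Apply Bayes' theorem for P(D|+)
P(D|+) = P(+|D)P(D) / P(+)
       = 0.07071300 / 0.25613300
       = 0.2761


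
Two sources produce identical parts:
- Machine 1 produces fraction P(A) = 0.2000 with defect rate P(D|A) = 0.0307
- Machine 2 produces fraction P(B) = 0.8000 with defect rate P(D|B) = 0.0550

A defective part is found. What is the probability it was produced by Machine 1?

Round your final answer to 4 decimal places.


Let A = from Machine 1, D = defective

Given:
- P(A) = 0.2000, P(B) = 0.8000
- P(D|A) = 0.0307, P(D|B) = 0.0550

Step 1: Find P(D)
P(D) = P(D|A)P(A) + P(D|B)P(B)
     = 0.0307 × 0.2000 + 0.0550 × 0.8000
     = 0.00614000 + 0.04400000
     = 0.05014000

Step 2: Apply Bayes' theorem
P(A|D) = P(D|A)P(A) / P(D)
       = 0.00614000 / 0.05014000
       = 0.1225


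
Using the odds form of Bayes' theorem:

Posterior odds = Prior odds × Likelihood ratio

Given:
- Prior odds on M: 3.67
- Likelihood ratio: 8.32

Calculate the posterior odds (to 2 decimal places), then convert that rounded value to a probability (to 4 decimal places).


Step 1: Calculate posterior odds
Posterior odds = Prior odds × LR
               = 3.67 × 8.32
               = 30.53

Step 2: Convert to probability
P(M|E) = Posterior odds / (1 + Posterior odds)
       = 30.53 / (1 + 30.53)
       = 30.53 / 31.53
       = 0.9683

The evidence increased P(M) from 0.7859 to 0.9683.


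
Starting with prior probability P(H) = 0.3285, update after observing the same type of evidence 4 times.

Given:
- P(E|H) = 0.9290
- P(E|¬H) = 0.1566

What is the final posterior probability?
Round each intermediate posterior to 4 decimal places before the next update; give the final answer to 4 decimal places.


Sequential Bayesian updating:

Initial prior: P(H) = 0.3285

Update 1:
  P(E) = 0.9290 × 0.3285 + 0.1566 × 0.6715 = 0.30517650 + 0.10515690 = 0.41033340
  P(H|E) = 0.30517650 / 0.41033340 = 0.7437

Update 2:
  P(E) = 0.9290 × 0.7437 + 0.1566 × 0.2563 = 0.69089730 + 0.04013658 = 0.73103388
  P(H|E) = 0.69089730 / 0.73103388 = 0.9451

Update 3:
  P(E) = 0.9290 × 0.9451 + 0.1566 × 0.0549 = 0.87799790 + 0.00859734 = 0.88659524
  P(H|E) = 0.87799790 / 0.88659524 = 0.9903

Update 4:
  P(E) = 0.9290 × 0.9903 + 0.1566 × 0.0097 = 0.91998870 + 0.00151902 = 0.92150772
  P(H|E) = 0.91998870 / 0.92150772 = 0.9984

Final posterior: 0.9984


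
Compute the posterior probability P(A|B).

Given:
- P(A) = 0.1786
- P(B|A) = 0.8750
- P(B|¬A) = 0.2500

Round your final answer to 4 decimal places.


Bayes' theorem: P(A|B) = P(B|A) × P(A) / P(B)

Step 1: Calculate P(B) using law of total probability
P(B) = P(B|A)P(A) + P(B|¬A)P(¬A)
     = 0.8750 × 0.1786 + 0.2500 × 0.8214
     = 0.15627500 + 0.20535000
     = 0.36162500

Step 2: Apply Bayes' theorem
P(A|B) = P(B|A) × P(A) / P(B)
       = 0.15627500 / 0.36162500
       = 0.4321


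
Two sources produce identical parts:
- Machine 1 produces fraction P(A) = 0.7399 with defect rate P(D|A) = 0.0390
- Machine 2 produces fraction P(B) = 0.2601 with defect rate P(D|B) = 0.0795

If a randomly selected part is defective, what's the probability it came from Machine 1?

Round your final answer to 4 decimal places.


Let A = from Machine 1, D = defective

Given:
- P(A) = 0.7399, P(B) = 0.2601
- P(D|A) = 0.0390, P(D|B) = 0.0795

Step 1: Find P(D)
P(D) = P(D|A)P(A) + P(D|B)P(B)
     = 0.0390 × 0.7399 + 0.0795 × 0.2601
     = 0.02885610 + 0.02067795
     = 0.04953405

Step 2: Apply Bayes' theorem
P(A|D) = P(D|A)P(A) / P(D)
       = 0.02885610 / 0.04953405
       = 0.5826


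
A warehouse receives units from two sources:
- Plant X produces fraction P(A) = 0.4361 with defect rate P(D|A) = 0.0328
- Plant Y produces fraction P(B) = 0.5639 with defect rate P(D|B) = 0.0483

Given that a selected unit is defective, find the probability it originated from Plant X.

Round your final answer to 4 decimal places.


Let A = from Plant X, D = defective

Given:
- P(A) = 0.4361, P(B) = 0.5639
- P(D|A) = 0.0328, P(D|B) = 0.0483

Step 1: Find P(D)
P(D) = P(D|A)P(A) + P(D|B)P(B)
     = 0.0328 × 0.4361 + 0.0483 × 0.5639
     = 0.01430408 + 0.02723637
     = 0.04154045

Step 2: Apply Bayes' theorem
P(A|D) = P(D|A)P(A) / P(D)
       = 0.01430408 / 0.04154045
       = 0.3443


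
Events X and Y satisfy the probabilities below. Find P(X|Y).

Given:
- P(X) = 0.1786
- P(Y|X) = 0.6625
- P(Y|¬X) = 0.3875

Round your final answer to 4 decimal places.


Bayes' theorem: P(X|Y) = P(Y|X) × P(X) / P(Y)

Step 1: Calculate P(Y) using law of total probability
P(Y) = P(Y|X)P(X) + P(Y|¬X)P(¬X)
     = 0.6625 × 0.1786 + 0.3875 × 0.8214
     = 0.11832250 + 0.31829250
     = 0.43661500

Step 2: Apply Bayes' theorem
P(X|Y) = P(Y|X) × P(X) / P(Y)
       = 0.11832250 / 0.43661500
       = 0.2710


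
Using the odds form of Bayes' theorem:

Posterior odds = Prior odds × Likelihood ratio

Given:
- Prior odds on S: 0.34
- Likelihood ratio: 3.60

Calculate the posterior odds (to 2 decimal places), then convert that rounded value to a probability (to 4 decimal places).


Step 1: Calculate posterior odds
Posterior odds = Prior odds × LR
               = 0.34 × 3.60
               = 1.22

Step 2: Convert to probability
P(S|E) = Posterior odds / (1 + Posterior odds)
       = 1.22 / (1 + 1.22)
       = 1.22 / 2.22
       = 0.5495

The evidence increased P(S) from 0.2537 to 0.5495.


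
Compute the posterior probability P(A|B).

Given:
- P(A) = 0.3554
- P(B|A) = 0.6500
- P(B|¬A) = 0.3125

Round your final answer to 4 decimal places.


Bayes' theorem: P(A|B) = P(B|A) × P(A) / P(B)

Step 1: Calculate P(B) using law of total probability
P(B) = P(B|A)P(A) + P(B|¬A)P(¬A)
     = 0.6500 × 0.3554 + 0.3125 × 0.6446
     = 0.23101000 + 0.20143750
     = 0.43244750

Step 2: Apply Bayes' theorem
P(A|B) = P(B|A) × P(A) / P(B)
       = 0.23101000 / 0.43244750
       = 0.5342


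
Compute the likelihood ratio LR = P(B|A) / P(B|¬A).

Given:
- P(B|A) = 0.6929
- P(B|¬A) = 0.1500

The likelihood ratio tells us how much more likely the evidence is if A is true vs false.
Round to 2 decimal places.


Likelihood Ratio (LR) = P(B|A) / P(B|¬A)

LR = 0.6929 / 0.1500
   = 4.62

The evidence is 4.62 times more likely if A is true than if A is false.
Since LR > 1, the evidence supports A over ¬A.


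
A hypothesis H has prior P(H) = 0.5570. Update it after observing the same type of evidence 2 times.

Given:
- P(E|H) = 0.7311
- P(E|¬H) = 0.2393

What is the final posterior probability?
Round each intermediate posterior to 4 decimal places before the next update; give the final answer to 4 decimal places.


Sequential Bayesian updating:

Initial prior: P(H) = 0.5570

Update 1:
  P(E) = 0.7311 × 0.5570 + 0.2393 × 0.4430 = 0.40722270 + 0.10600990 = 0.51323260
  P(H|E) = 0.40722270 / 0.51323260 = 0.7934

Update 2:
  P(E) = 0.7311 × 0.7934 + 0.2393 × 0.2066 = 0.58005474 + 0.04943938 = 0.62949412
  P(H|E) = 0.58005474 / 0.62949412 = 0.9215

Final posterior: 0.9215


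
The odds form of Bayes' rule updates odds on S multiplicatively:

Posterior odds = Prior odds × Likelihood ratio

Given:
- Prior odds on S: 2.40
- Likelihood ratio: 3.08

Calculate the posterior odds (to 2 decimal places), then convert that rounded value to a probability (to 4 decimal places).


Step 1: Calculate posterior odds
Posterior odds = Prior odds × LR
               = 2.40 × 3.08
               = 7.39

Step 2: Convert to probability
P(S|E) = Posterior odds / (1 + Posterior odds)
       = 7.39 / (1 + 7.39)
       = 7.39 / 8.39
       = 0.8808

The evidence increased P(S) from 0.7059 to 0.8808.


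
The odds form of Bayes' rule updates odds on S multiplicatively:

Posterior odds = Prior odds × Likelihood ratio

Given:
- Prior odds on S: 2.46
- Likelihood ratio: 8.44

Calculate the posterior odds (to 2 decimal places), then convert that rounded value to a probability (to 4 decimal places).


Step 1: Calculate posterior odds
Posterior odds = Prior odds × LR
               = 2.46 × 8.44
               = 20.76

Step 2: Convert to probability
P(S|E) = Posterior odds / (1 + Posterior odds)
       = 20.76 / (1 + 20.76)
       = 20.76 / 21.76
       = 0.9540

The evidence increased P(S) from 0.7110 to 0.9540.


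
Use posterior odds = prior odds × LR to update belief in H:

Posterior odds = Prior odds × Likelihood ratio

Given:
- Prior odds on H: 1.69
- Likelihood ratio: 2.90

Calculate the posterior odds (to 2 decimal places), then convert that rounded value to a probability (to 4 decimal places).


Step 1: Calculate posterior odds
Posterior odds = Prior odds × LR
               = 1.69 × 2.90
               = 4.90

Step 2: Convert to probability
P(H|E) = Posterior odds / (1 + Posterior odds)
       = 4.90 / (1 + 4.90)
       = 4.90 / 5.90
       = 0.8305

The evidence increased P(H) from 0.6283 to 0.8305.


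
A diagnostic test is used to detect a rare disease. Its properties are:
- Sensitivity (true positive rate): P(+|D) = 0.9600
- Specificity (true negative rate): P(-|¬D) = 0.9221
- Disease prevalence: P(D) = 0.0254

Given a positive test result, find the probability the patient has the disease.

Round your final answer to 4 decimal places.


Let D = has disease, + = positive test

Given:
- P(D) = 0.0254 (prevalence)
- P(+|D) = 0.9600 (sensitivity)
- P(-|¬D) = 0.9221 (specificity)
- P(+|¬D) = 0.0779 (false positive rate = 1 - specificity)

Step 1: Find P(+)
P(+) = P(+|D)P(D) + P(+|¬D)P(¬D)
     = 0.9600 × 0.0254 + 0.0779 × 0.9746
     = 0.02438400 + 0.07592134
     = 0.10030534

Step 2: Apply Bayes' theorem for P(D|+)
P(D|+) = P(+|D)P(D) / P(+)
       = 0.02438400 / 0.10030534
       = 0.2431


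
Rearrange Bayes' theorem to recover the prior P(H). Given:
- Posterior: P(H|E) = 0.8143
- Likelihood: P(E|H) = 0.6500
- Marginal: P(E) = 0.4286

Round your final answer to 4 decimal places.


From Bayes' theorem: P(H|E) = P(E|H) × P(H) / P(E)

Rearranging for P(H):
P(H) = P(H|E) × P(E) / P(E|H)
     = 0.8143 × 0.4286 / 0.6500
     = 0.34900898 / 0.6500
     = 0.5369


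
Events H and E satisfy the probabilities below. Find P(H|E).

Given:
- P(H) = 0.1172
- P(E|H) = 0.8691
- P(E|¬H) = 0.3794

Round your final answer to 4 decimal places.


Bayes' theorem: P(H|E) = P(E|H) × P(H) / P(E)

Step 1: Calculate P(E) using law of total probability
P(E) = P(E|H)P(H) + P(E|¬H)P(¬H)
     = 0.8691 × 0.1172 + 0.3794 × 0.8828
     = 0.10185852 + 0.33493432
     = 0.43679284

Step 2: Apply Bayes' theorem
P(H|E) = P(E|H) × P(H) / P(E)
       = 0.10185852 / 0.43679284
       = 0.2332


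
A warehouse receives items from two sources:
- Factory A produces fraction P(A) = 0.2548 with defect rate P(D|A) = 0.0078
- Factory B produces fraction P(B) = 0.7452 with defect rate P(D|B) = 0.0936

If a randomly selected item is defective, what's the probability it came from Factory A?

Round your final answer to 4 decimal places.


Let A = from Factory A, D = defective

Given:
- P(A) = 0.2548, P(B) = 0.7452
- P(D|A) = 0.0078, P(D|B) = 0.0936

Step 1: Find P(D)
P(D) = P(D|A)P(A) + P(D|B)P(B)
     = 0.0078 × 0.2548 + 0.0936 × 0.7452
     = 0.00198744 + 0.06975072
     = 0.07173816

Step 2: Apply Bayes' theorem
P(A|D) = P(D|A)P(A) / P(D)
       = 0.00198744 / 0.07173816
       = 0.0277


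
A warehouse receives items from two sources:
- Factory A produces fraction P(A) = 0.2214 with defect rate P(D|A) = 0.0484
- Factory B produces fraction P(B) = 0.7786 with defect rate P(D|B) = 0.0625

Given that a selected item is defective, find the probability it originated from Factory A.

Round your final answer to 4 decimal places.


Let A = from Factory A, D = defective

Given:
- P(A) = 0.2214, P(B) = 0.7786
- P(D|A) = 0.0484, P(D|B) = 0.0625

Step 1: Find P(D)
P(D) = P(D|A)P(A) + P(D|B)P(B)
     = 0.0484 × 0.2214 + 0.0625 × 0.7786
     = 0.01071576 + 0.04866250
     = 0.05937826

Step 2: Apply Bayes' theorem
P(A|D) = P(D|A)P(A) / P(D)
       = 0.01071576 / 0.05937826
       = 0.1805


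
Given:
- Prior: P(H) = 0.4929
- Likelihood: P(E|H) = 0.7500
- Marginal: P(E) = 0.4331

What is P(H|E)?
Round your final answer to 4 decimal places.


Using Bayes' theorem:

P(H|E) = P(E|H) × P(H) / P(E)
       = 0.7500 × 0.4929 / 0.4331
       = 0.36967500 / 0.4331
       = 0.8536

The evidence strengthens our belief in H.
Prior: 0.4929 → Posterior: 0.8536


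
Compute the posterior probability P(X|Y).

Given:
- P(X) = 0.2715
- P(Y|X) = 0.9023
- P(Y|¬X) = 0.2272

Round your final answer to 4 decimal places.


Bayes' theorem: P(X|Y) = P(Y|X) × P(X) / P(Y)

Step 1: Calculate P(Y) using law of total probability
P(Y) = P(Y|X)P(X) + P(Y|¬X)P(¬X)
     = 0.9023 × 0.2715 + 0.2272 × 0.7285
     = 0.24497445 + 0.16551520
     = 0.41048965

Step 2: Apply Bayes' theorem
P(X|Y) = P(Y|X) × P(X) / P(Y)
       = 0.24497445 / 0.41048965
       = 0.5968


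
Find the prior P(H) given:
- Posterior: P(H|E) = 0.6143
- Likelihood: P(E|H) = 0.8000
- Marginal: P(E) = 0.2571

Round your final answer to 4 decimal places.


From Bayes' theorem: P(H|E) = P(E|H) × P(H) / P(E)

Rearranging for P(H):
P(H) = P(H|E) × P(E) / P(E|H)
     = 0.6143 × 0.2571 / 0.8000
     = 0.15793653 / 0.8000
     = 0.1974


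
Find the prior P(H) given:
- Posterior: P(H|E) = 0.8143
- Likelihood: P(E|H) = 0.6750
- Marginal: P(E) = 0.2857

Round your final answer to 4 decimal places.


From Bayes' theorem: P(H|E) = P(E|H) × P(H) / P(E)

Rearranging for P(H):
P(H) = P(H|E) × P(E) / P(E|H)
     = 0.8143 × 0.2857 / 0.6750
     = 0.23264551 / 0.6750
     = 0.3447
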